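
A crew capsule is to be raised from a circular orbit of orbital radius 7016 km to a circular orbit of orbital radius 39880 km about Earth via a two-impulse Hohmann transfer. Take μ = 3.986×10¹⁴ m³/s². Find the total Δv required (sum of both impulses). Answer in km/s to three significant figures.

r₁ = 7016 km = 7.016×10⁶ m.
r₂ = 39880 km = 3.988×10⁷ m.
Transfer ellipse a_t = (r₁ + r₂)/2 = 2.345×10⁷ m.
At r₁: circular v_c1 = √(μ/r₁) = 7537 m/s; transfer-perigee v_p = √[μ(2/r₁ − 1/a_t)] = 9830 m/s.
Δv₁ = v_p − v_c1 = 2292 m/s.
At r₂: circular v_c2 = √(μ/r₂) = 3161 m/s; transfer-apogee v_a = √[μ(2/r₂ − 1/a_t)] = 1729 m/s.
Δv₂ = v_c2 − v_a = 1432 m/s.
Total Δv = Δv₁ + Δv₂ = 3725 m/s = 3.725 km/s.

Δv_total ≈ 3.72 km/s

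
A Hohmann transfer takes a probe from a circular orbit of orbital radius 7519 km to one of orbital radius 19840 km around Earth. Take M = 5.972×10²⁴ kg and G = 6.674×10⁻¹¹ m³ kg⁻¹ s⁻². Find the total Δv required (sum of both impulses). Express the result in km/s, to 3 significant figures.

μ = GM = 6.674×10⁻¹¹ × 5.972×10²⁴ = 3.986×10¹⁴ m³/s².
r₁ = 7519 km = 7.519×10⁶ m.
r₂ = 19840 km = 1.984×10⁷ m.
Transfer ellipse a_t = (r₁ + r₂)/2 = 1.368×10⁷ m.
At r₁: circular v_c1 = √(μ/r₁) = 7281 m/s; transfer-perigee v_p = √[μ(2/r₁ − 1/a_t)] = 8768 m/s.
Δv₁ = v_p − v_c1 = 1487 m/s.
At r₂: circular v_c2 = √(μ/r₂) = 4482 m/s; transfer-apogee v_a = √[μ(2/r₂ − 1/a_t)] = 3323 m/s.
Δv₂ = v_c2 − v_a = 1159 m/s.
Total Δv = Δv₁ + Δv₂ = 2647 m/s = 2.647 km/s.

Δv_total ≈ 2.65 km/s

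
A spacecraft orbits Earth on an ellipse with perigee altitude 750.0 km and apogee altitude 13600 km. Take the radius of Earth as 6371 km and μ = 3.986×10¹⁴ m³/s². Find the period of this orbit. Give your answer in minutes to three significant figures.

T ≈ 262 minutes

r_p = 6371 + 750.0 = 7121.0 km = 7.1210×10⁶ m.
r_a = 6371 + 13600 = 19971 km = 1.9971×10⁷ m.
Semi-major axis a = (r_p + r_a)/2 = (7121.0 + 19971)/2 = 13546 km = 1.355×10⁷ m.
By Kepler's third law T = 2π√(a³/μ) = 2π × 2.497×10³ = 1.569×10⁴ s.
= 261.5 minutes.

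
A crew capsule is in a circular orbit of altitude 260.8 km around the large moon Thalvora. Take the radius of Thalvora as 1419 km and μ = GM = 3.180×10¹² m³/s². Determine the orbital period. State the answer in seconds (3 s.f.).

r = 1419 + 260.8 = 1679.8 km = 1.6798×10⁶ m.
Kepler's third law: T = 2π√(r³/μ) = 2π√((1.680×10⁶)³ / 3.180×10¹²).
r³/μ = 1.491×10⁶ s², so T = 2π × 1.221×10³ = 7.671×10³ s.

T ≈ 7670 seconds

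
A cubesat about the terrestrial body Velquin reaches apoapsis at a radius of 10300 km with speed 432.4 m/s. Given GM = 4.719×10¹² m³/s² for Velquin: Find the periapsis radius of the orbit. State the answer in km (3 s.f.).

r_a = 1.030×10⁷ m.
Specific energy ε = v²/2 − μ/r = -3.647×10⁵ J/kg, so a = −μ/(2ε) = 6.470×10⁶ m.
The apsides satisfy r_p + r_a = 2a, so the periapsis radius is 2a − r_a = 2.640×10⁶ m = 2640.5 km.

periapsis radius ≈ 2640 km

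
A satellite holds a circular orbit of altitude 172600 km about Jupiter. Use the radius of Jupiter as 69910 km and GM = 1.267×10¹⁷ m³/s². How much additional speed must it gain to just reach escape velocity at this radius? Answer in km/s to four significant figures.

r = 69910 + 172600 = 242510 km = 2.4251×10⁸ m.
Circular speed v_c = √(μ/r) = 22860 m/s.
Escape speed v_esc = √(2μ/r) = √2 × v_c = 32320 m/s.
Δv = v_esc − v_c = 9468 m/s = 9.468 km/s.

Δv ≈ 9.468 km/s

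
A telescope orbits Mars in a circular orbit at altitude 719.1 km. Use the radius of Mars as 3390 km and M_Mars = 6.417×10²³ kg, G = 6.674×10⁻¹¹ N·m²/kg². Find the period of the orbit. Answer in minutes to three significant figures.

T ≈ 133 minutes

μ = GM = 6.674×10⁻¹¹ × 6.417×10²³ = 4.283×10¹³ m³/s².
r = 3390 + 719.1 = 4109.1 km = 4.1091×10⁶ m.
Kepler's third law: T = 2π√(r³/μ) = 2π√((4.109×10⁶)³ / 4.283×10¹³).
r³/μ = 1.620×10⁶ s², so T = 2π × 1.273×10³ = 7.997×10³ s.
Converting: 7.997×10³ s ÷ 60.00 = 133.3 minutes.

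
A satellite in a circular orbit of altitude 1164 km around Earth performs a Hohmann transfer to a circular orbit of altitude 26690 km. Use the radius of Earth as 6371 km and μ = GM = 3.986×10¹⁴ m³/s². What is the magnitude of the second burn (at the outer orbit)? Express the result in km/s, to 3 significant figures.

Δv ≈ 1.36 km/s

r₁ = 6371 + 1164 = 7535.0 km = 7.5350×10⁶ m.
r₂ = 6371 + 26690 = 33061 km = 3.3061×10⁷ m.
Transfer ellipse a_t = (r₁ + r₂)/2 = 2.030×10⁷ m.
At r₁: circular v_c1 = √(μ/r₁) = 7273 m/s; transfer-perigee v_p = √[μ(2/r₁ − 1/a_t)] = 9282 m/s.
At r₂: circular v_c2 = √(μ/r₂) = 3472 m/s; transfer-apogee v_a = √[μ(2/r₂ − 1/a_t)] = 2116 m/s.
Δv₂ = v_c2 − v_a = 1357 m/s.
= 1.357 km/s.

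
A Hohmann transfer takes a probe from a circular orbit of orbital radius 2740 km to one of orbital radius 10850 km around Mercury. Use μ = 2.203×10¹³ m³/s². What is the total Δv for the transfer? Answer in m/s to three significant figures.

Δv_total ≈ 1270 m/s

r₁ = 2740 km = 2.740×10⁶ m.
r₂ = 10850 km = 1.085×10⁷ m.
Transfer ellipse a_t = (r₁ + r₂)/2 = 6.795×10⁶ m.
At r₁: circular v_c1 = √(μ/r₁) = 2836 m/s; transfer-periherm v_p = √[μ(2/r₁ − 1/a_t)] = 3583 m/s.
Δv₁ = v_p − v_c1 = 747.5 m/s.
At r₂: circular v_c2 = √(μ/r₂) = 1425 m/s; transfer-apoherm v_a = √[μ(2/r₂ − 1/a_t)] = 904.8 m/s.
Δv₂ = v_c2 − v_a = 520.1 m/s.
Total Δv = Δv₁ + Δv₂ = 1268 m/s.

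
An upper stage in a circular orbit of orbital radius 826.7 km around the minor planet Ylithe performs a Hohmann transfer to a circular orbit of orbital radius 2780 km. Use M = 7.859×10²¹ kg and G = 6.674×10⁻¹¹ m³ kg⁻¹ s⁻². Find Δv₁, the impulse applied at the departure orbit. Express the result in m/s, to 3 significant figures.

μ = GM = 6.674×10⁻¹¹ × 7.859×10²¹ = 5.245×10¹¹ m³/s².
r₁ = 826.7 km = 8.267×10⁵ m.
r₂ = 2780 km = 2.780×10⁶ m.
Transfer ellipse a_t = (r₁ + r₂)/2 = 1.803×10⁶ m.
At r₁: circular v_c1 = √(μ/r₁) = 796.5 m/s; transfer-periapsis v_p = √[μ(2/r₁ − 1/a_t)] = 989.0 m/s.
Δv₁ = v_p − v_c1 = 192.4 m/s.

Δv ≈ 192 m/s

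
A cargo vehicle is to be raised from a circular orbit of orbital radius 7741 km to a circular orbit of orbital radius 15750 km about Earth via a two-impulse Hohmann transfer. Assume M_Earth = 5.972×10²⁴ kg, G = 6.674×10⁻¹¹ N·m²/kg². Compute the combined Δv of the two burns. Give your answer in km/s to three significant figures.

Δv_total ≈ 2.08 km/s

μ = GM = 6.674×10⁻¹¹ × 5.972×10²⁴ = 3.986×10¹⁴ m³/s².
r₁ = 7741 km = 7.741×10⁶ m.
r₂ = 15750 km = 1.575×10⁷ m.
Transfer ellipse a_t = (r₁ + r₂)/2 = 1.175×10⁷ m.
At r₁: circular v_c1 = √(μ/r₁) = 7176 m/s; transfer-perigee v_p = √[μ(2/r₁ − 1/a_t)] = 8309 m/s.
Δv₁ = v_p − v_c1 = 1134 m/s.
At r₂: circular v_c2 = √(μ/r₂) = 5031 m/s; transfer-apogee v_a = √[μ(2/r₂ − 1/a_t)] = 4084 m/s.
Δv₂ = v_c2 − v_a = 946.6 m/s.
Total Δv = Δv₁ + Δv₂ = 2080 m/s = 2.080 km/s.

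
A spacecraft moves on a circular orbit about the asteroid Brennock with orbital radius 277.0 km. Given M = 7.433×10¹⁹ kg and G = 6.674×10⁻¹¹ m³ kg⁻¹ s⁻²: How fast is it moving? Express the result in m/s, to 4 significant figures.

μ = GM = 6.674×10⁻¹¹ × 7.433×10¹⁹ = 4.961×10⁹ m³/s².
r = 277.0 km = 2.770×10⁵ m.
For a circular orbit v = √(μ/r) = √(4.961×10⁹ / 2.770×10⁵) = √(1.791×10⁴) = 133.8 m/s.

v ≈ 133.8 m/s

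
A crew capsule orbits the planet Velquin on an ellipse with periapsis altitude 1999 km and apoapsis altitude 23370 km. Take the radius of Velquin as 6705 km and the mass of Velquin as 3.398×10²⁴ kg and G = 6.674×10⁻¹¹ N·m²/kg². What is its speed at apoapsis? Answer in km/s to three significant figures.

μ = GM = 6.674×10⁻¹¹ × 3.398×10²⁴ = 2.268×10¹⁴ m³/s².
r_p = 6705 + 1999 = 8704.0 km = 8.7040×10⁶ m.
r_a = 6705 + 23370 = 30075 km = 3.0075×10⁷ m.
Semi-major axis a = (r_p + r_a)/2 = 19390 km = 1.939×10⁷ m.
Vis-viva: v² = μ(2/r − 1/a) = 2.268×10¹⁴ × (6.650×10⁻⁸ − 5.157×10⁻⁸) = 3.385×10⁶ m²/s².
v = 1840 m/s = 1.840 km/s.

v ≈ 1.84 km/s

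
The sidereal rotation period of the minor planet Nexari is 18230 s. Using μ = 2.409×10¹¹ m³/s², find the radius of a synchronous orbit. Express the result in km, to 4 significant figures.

r_sync ≈ 1266 km

A synchronous orbit has period T, so by Kepler's third law a = (μT²/4π²)^(1/3).
μT²/4π² = 2.409×10¹¹ × (1.823×10⁴)² / 39.48 = 2.028×10¹⁸ m³.
a = 1.266×10⁶ m = 1265.8 km.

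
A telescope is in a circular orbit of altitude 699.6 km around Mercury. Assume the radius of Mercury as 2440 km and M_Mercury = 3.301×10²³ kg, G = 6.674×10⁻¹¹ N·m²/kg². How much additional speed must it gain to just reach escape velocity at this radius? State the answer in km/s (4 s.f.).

μ = GM = 6.674×10⁻¹¹ × 3.301×10²³ = 2.203×10¹³ m³/s².
r = 2440 + 699.6 = 3139.6 km = 3.1396×10⁶ m.
Circular speed v_c = √(μ/r) = 2649 m/s.
Escape speed v_esc = √(2μ/r) = √2 × v_c = 3746 m/s.
Δv = v_esc − v_c = 1097 m/s = 1.097 km/s.

Δv ≈ 1.097 km/s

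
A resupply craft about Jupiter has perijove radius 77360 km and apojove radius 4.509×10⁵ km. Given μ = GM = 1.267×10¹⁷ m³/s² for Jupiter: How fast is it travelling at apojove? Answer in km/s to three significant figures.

Semi-major axis a = (r_p + r_a)/2 = 2.6413×10⁵ km = 2.641×10⁸ m.
Vis-viva: v² = μ(2/r − 1/a) = 1.267×10¹⁷ × (4.436×10⁻⁹ − 3.786×10⁻⁹) = 8.230×10⁷ m²/s².
v = 9072 m/s = 9.072 km/s.

v ≈ 9.07 km/s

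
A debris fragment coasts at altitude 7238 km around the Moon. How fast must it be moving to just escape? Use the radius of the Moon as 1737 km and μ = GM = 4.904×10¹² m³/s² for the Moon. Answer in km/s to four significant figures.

v_esc ≈ 1.045 km/s

r = 1737 + 7238 = 8975.0 km = 8.9750×10⁶ m.
Escape speed v_esc = √(2μ/r) = √(2 × 4.904×10¹² / 8.975×10⁶) = √(1.093×10⁶) = 1045 m/s.
= 1.045 km/s.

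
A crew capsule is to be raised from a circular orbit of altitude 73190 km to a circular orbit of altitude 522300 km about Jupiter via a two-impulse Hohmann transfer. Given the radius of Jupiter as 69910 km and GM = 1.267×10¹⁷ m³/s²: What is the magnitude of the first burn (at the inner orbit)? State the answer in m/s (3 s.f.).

r₁ = 69910 + 73190 = 143100 km = 1.4310×10⁸ m.
r₂ = 69910 + 522300 = 592210 km = 5.9221×10⁸ m.
Transfer ellipse a_t = (r₁ + r₂)/2 = 3.677×10⁸ m.
At r₁: circular v_c1 = √(μ/r₁) = 29760 m/s; transfer-perijove v_p = √[μ(2/r₁ − 1/a_t)] = 37760 m/s.
Δv₁ = v_p − v_c1 = 8009 m/s.

Δv ≈ 8010 m/s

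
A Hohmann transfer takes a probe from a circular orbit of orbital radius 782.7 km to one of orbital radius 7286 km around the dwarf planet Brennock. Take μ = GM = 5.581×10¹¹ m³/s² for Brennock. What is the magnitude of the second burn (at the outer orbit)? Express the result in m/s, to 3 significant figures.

r₁ = 782.7 km = 7.827×10⁵ m.
r₂ = 7286 km = 7.286×10⁶ m.
Transfer ellipse a_t = (r₁ + r₂)/2 = 4.034×10⁶ m.
At r₁: circular v_c1 = √(μ/r₁) = 844.4 m/s; transfer-periapsis v_p = √[μ(2/r₁ − 1/a_t)] = 1135 m/s.
At r₂: circular v_c2 = √(μ/r₂) = 276.8 m/s; transfer-apoapsis v_a = √[μ(2/r₂ − 1/a_t)] = 121.9 m/s.
Δv₂ = v_c2 − v_a = 154.9 m/s.

Δv ≈ 155 m/s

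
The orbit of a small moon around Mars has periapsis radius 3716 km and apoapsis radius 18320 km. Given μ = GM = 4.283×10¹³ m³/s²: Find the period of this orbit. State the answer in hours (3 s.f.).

T ≈ 9.75 hours

Semi-major axis a = (r_p + r_a)/2 = (3716.0 + 18320)/2 = 11018 km = 1.102×10⁷ m.
By Kepler's third law T = 2π√(a³/μ) = 2π × 5.588×10³ = 3.511×10⁴ s.
= 9.753 hours.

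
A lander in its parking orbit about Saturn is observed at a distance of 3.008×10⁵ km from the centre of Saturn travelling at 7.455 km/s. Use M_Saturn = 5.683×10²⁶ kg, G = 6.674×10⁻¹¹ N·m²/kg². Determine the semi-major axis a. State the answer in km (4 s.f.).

μ = GM = 6.674×10⁻¹¹ × 5.683×10²⁶ = 3.793×10¹⁶ m³/s².
r = 3.008×10⁸ m.
Vis-viva rearranged: 1/a = 2/r − v²/μ = 6.649×10⁻⁹ − 1.465×10⁻⁹ = 5.184×10⁻⁹ m⁻¹.
a = 1.929×10⁸ m = 1.9292×10⁵ km.

a ≈ 1.929×10⁵ km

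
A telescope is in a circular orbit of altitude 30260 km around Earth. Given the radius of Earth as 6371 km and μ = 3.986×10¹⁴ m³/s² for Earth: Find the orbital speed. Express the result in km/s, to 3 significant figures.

r = 6371 + 30260 = 36631 km = 3.6631×10⁷ m.
For a circular orbit v = √(μ/r) = √(3.986×10¹⁴ / 3.663×10⁷) = √(1.088×10⁷) = 3299 m/s.
That is 3.299 km/s.

v ≈ 3.30 km/s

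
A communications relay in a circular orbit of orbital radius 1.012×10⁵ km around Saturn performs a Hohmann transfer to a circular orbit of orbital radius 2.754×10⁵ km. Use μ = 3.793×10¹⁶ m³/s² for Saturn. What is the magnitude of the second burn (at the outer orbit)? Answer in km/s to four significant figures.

r₁ = 1.012×10⁵ km = 1.012×10⁸ m.
r₂ = 2.754×10⁵ km = 2.754×10⁸ m.
Transfer ellipse a_t = (r₁ + r₂)/2 = 1.883×10⁸ m.
At r₁: circular v_c1 = √(μ/r₁) = 19360 m/s; transfer-perikrone v_p = √[μ(2/r₁ − 1/a_t)] = 23410 m/s.
At r₂: circular v_c2 = √(μ/r₂) = 11740 m/s; transfer-apokrone v_a = √[μ(2/r₂ − 1/a_t)] = 8603 m/s.
Δv₂ = v_c2 − v_a = 3132 m/s.
= 3.132 km/s.

Δv ≈ 3.132 km/s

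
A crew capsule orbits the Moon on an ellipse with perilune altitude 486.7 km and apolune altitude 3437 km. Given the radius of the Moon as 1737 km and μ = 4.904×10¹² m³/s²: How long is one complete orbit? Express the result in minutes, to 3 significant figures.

T ≈ 336 minutes

r_p = 1737 + 486.7 = 2223.7 km = 2.2237×10⁶ m.
r_a = 1737 + 3437 = 5174.0 km = 5.1740×10⁶ m.
Semi-major axis a = (r_p + r_a)/2 = (2223.7 + 5174.0)/2 = 3698.8 km = 3.699×10⁶ m.
By Kepler's third law T = 2π√(a³/μ) = 2π × 3.212×10³ = 2.018×10⁴ s.
= 336.4 minutes.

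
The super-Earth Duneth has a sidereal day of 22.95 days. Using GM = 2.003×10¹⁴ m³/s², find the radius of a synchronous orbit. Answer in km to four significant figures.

T = 22.95 days = 1.983×10⁶ s.
A synchronous orbit has period T, so by Kepler's third law a = (μT²/4π²)^(1/3).
μT²/4π² = 2.003×10¹⁴ × (1.983×10⁶)² / 39.48 = 1.995×10²⁵ m³.
a = 2.712×10⁸ m = 2.7121×10⁵ km.

r_sync ≈ 2.712×10⁵ km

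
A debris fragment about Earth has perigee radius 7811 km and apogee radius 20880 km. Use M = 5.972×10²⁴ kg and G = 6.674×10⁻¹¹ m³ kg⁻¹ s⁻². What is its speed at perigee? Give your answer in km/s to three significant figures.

μ = GM = 6.674×10⁻¹¹ × 5.972×10²⁴ = 3.986×10¹⁴ m³/s².
Semi-major axis a = (r_p + r_a)/2 = 14346 km = 1.435×10⁷ m.
Vis-viva: v² = μ(2/r − 1/a) = 3.986×10¹⁴ × (2.560×10⁻⁷ − 6.971×10⁻⁸) = 7.427×10⁷ m²/s².
v = 8618 m/s = 8.618 km/s.

v ≈ 8.62 km/s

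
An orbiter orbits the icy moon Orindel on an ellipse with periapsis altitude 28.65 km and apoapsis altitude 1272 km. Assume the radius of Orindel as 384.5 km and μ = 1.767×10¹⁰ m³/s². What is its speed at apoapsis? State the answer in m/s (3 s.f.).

r_p = 384.5 + 28.65 = 413.15 km = 4.1315×10⁵ m.
r_a = 384.5 + 1272 = 1656.5 km = 1.6565×10⁶ m.
Semi-major axis a = (r_p + r_a)/2 = 1034.8 km = 1.035×10⁶ m.
Vis-viva: v² = μ(2/r − 1/a) = 1.767×10¹⁰ × (1.207×10⁻⁶ − 9.663×10⁻⁷) = 4.259×10³ m²/s².
v = 65.26 m/s.

v ≈ 65.3 m/s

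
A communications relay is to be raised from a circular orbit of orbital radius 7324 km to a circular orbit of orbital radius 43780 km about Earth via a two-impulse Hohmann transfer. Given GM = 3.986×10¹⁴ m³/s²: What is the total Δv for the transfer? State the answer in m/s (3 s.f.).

r₁ = 7324 km = 7.324×10⁶ m.
r₂ = 43780 km = 4.378×10⁷ m.
Transfer ellipse a_t = (r₁ + r₂)/2 = 2.555×10⁷ m.
At r₁: circular v_c1 = √(μ/r₁) = 7377 m/s; transfer-perigee v_p = √[μ(2/r₁ − 1/a_t)] = 9657 m/s.
Δv₁ = v_p − v_c1 = 2279 m/s.
At r₂: circular v_c2 = √(μ/r₂) = 3017 m/s; transfer-apogee v_a = √[μ(2/r₂ − 1/a_t)] = 1615 m/s.
Δv₂ = v_c2 − v_a = 1402 m/s.
Total Δv = Δv₁ + Δv₂ = 3681 m/s.

Δv_total ≈ 3680 m/s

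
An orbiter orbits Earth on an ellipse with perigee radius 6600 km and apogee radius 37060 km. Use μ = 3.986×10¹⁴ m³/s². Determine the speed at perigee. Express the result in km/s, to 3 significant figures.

v ≈ 10.1 km/s

Semi-major axis a = (r_p + r_a)/2 = 21830 km = 2.183×10⁷ m.
Vis-viva: v² = μ(2/r − 1/a) = 3.986×10¹⁴ × (3.030×10⁻⁷ − 4.581×10⁻⁸) = 1.025×10⁸ m²/s².
v = 10130 m/s = 10.13 km/s.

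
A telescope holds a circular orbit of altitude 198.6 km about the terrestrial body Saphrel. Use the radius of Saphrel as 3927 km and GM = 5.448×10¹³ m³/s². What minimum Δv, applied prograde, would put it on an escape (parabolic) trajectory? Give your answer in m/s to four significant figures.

r = 3927 + 198.6 = 4125.6 km = 4.1256×10⁶ m.
Circular speed v_c = √(μ/r) = 3634 m/s.
Escape speed v_esc = √(2μ/r) = √2 × v_c = 5139 m/s.
Δv = v_esc − v_c = 1505 m/s.

Δv ≈ 1505 m/s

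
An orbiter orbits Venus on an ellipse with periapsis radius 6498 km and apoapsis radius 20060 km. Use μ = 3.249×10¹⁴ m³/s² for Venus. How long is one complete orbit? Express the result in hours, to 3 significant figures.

Semi-major axis a = (r_p + r_a)/2 = (6498.0 + 20060)/2 = 13279 km = 1.328×10⁷ m.
By Kepler's third law T = 2π√(a³/μ) = 2π × 2.685×10³ = 1.687×10⁴ s.
= 4.685 hours.

T ≈ 4.69 hours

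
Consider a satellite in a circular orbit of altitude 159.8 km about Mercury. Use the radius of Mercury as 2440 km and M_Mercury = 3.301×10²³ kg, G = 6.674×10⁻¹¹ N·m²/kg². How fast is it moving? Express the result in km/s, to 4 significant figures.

μ = GM = 6.674×10⁻¹¹ × 3.301×10²³ = 2.203×10¹³ m³/s².
r = 2440 + 159.8 = 2599.8 km = 2.5998×10⁶ m.
For a circular orbit v = √(μ/r) = √(2.203×10¹³ / 2.600×10⁶) = √(8.474×10⁶) = 2911 m/s.
That is 2.911 km/s.

v ≈ 2.911 km/s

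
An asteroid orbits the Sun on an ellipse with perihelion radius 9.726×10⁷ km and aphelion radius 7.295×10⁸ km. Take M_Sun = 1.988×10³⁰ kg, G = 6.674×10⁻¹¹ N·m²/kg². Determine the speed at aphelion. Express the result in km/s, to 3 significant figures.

μ = GM = 6.674×10⁻¹¹ × 1.988×10³⁰ = 1.327×10²⁰ m³/s².
Semi-major axis a = (r_p + r_a)/2 = 4.1338×10⁸ km = 4.134×10¹¹ m.
Vis-viva: v² = μ(2/r − 1/a) = 1.327×10²⁰ × (2.742×10⁻¹² − 2.419×10⁻¹²) = 4.279×10⁷ m²/s².
v = 6542 m/s = 6.542 km/s.

v ≈ 6.54 km/s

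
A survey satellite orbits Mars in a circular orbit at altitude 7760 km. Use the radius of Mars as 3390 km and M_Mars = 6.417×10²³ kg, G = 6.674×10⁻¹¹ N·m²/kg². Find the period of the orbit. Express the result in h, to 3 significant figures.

μ = GM = 6.674×10⁻¹¹ × 6.417×10²³ = 4.283×10¹³ m³/s².
r = 3390 + 7760 = 11150 km = 1.1150×10⁷ m.
Kepler's third law: T = 2π√(r³/μ) = 2π√((1.115×10⁷)³ / 4.283×10¹³).
r³/μ = 3.237×10⁷ s², so T = 2π × 5.689×10³ = 3.575×10⁴ s.
Converting: 3.575×10⁴ s ÷ 3600 = 9.930 h.

T ≈ 9.93 h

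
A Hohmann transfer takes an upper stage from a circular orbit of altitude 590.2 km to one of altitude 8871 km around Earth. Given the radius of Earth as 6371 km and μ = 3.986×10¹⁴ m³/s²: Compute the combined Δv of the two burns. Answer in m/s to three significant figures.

r₁ = 6371 + 590.2 = 6961.2 km = 6.9612×10⁶ m.
r₂ = 6371 + 8871 = 15242 km = 1.5242×10⁷ m.
Transfer ellipse a_t = (r₁ + r₂)/2 = 1.110×10⁷ m.
At r₁: circular v_c1 = √(μ/r₁) = 7567 m/s; transfer-perigee v_p = √[μ(2/r₁ − 1/a_t)] = 8867 m/s.
Δv₁ = v_p − v_c1 = 1300 m/s.
At r₂: circular v_c2 = √(μ/r₂) = 5114 m/s; transfer-apogee v_a = √[μ(2/r₂ − 1/a_t)] = 4049 m/s.
Δv₂ = v_c2 − v_a = 1064 m/s.
Total Δv = Δv₁ + Δv₂ = 2364 m/s.

Δv_total ≈ 2360 m/s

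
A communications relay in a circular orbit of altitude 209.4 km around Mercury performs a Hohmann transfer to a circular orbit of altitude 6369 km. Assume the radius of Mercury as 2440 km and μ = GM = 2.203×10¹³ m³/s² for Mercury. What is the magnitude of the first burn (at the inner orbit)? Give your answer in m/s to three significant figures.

Δv ≈ 692 m/s

r₁ = 2440 + 209.4 = 2649.4 km = 2.6494×10⁶ m.
r₂ = 2440 + 6369 = 8809.0 km = 8.8090×10⁶ m.
Transfer ellipse a_t = (r₁ + r₂)/2 = 5.729×10⁶ m.
At r₁: circular v_c1 = √(μ/r₁) = 2884 m/s; transfer-periherm v_p = √[μ(2/r₁ − 1/a_t)] = 3576 m/s.
Δv₁ = v_p − v_c1 = 692.0 m/s.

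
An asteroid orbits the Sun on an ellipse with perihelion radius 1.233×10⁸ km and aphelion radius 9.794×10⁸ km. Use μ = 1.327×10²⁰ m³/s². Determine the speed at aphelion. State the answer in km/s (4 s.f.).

Semi-major axis a = (r_p + r_a)/2 = 5.5135×10⁸ km = 5.514×10¹¹ m.
Vis-viva: v² = μ(2/r − 1/a) = 1.327×10²⁰ × (2.042×10⁻¹² − 1.814×10⁻¹²) = 3.030×10⁷ m²/s².
v = 5505 m/s = 5.505 km/s.

v ≈ 5.505 km/s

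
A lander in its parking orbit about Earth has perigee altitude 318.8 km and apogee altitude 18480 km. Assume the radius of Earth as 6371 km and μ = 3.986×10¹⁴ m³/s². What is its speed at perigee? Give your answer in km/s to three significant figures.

v ≈ 9.69 km/s

r_p = 6371 + 318.8 = 6689.8 km = 6.6898×10⁶ m.
r_a = 6371 + 18480 = 24851 km = 2.4851×10⁷ m.
Semi-major axis a = (r_p + r_a)/2 = 15770 km = 1.577×10⁷ m.
Vis-viva: v² = μ(2/r − 1/a) = 3.986×10¹⁴ × (2.990×10⁻⁷ − 6.341×10⁻⁸) = 9.389×10⁷ m²/s².
v = 9690 m/s = 9.690 km/s.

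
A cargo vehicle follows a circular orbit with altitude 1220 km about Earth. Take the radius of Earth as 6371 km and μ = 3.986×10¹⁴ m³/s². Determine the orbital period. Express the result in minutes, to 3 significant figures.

T ≈ 110 minutes

r = 6371 + 1220 = 7591.0 km = 7.5910×10⁶ m.
Kepler's third law: T = 2π√(r³/μ) = 2π√((7.591×10⁶)³ / 3.986×10¹⁴).
r³/μ = 1.097×10⁶ s², so T = 2π × 1.048×10³ = 6.582×10³ s.
Converting: 6.582×10³ s ÷ 60.00 = 109.7 minutes.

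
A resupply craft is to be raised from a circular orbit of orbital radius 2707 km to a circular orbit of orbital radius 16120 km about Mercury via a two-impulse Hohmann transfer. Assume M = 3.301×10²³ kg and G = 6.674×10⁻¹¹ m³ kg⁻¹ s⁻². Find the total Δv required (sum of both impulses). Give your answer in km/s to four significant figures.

Δv_total ≈ 1.423 km/s

μ = GM = 6.674×10⁻¹¹ × 3.301×10²³ = 2.203×10¹³ m³/s².
r₁ = 2707 km = 2.707×10⁶ m.
r₂ = 16120 km = 1.612×10⁷ m.
Transfer ellipse a_t = (r₁ + r₂)/2 = 9.414×10⁶ m.
At r₁: circular v_c1 = √(μ/r₁) = 2853 m/s; transfer-periherm v_p = √[μ(2/r₁ − 1/a_t)] = 3733 m/s.
Δv₁ = v_p − v_c1 = 880.4 m/s.
At r₂: circular v_c2 = √(μ/r₂) = 1169 m/s; transfer-apoherm v_a = √[μ(2/r₂ − 1/a_t)] = 626.9 m/s.
Δv₂ = v_c2 − v_a = 542.1 m/s.
Total Δv = Δv₁ + Δv₂ = 1423 m/s = 1.423 km/s.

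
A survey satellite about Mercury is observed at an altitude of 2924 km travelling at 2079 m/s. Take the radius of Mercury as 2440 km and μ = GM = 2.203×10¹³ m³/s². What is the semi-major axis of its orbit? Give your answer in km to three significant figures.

a ≈ 5660 km

r = 2440 + 2924 = 5364.0 km = 5.364×10⁶ m.
Vis-viva rearranged: 1/a = 2/r − v²/μ = 3.729×10⁻⁷ − 1.962×10⁻⁷ = 1.767×10⁻⁷ m⁻¹.
a = 5.661×10⁶ m = 5660.7 km.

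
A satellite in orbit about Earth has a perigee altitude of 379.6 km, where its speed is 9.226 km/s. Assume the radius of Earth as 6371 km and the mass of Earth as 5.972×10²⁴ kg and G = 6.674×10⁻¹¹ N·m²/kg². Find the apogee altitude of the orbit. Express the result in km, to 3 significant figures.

μ = GM = 6.674×10⁻¹¹ × 5.972×10²⁴ = 3.986×10¹⁴ m³/s².
r_p = 6371 + 379.6 = 6750.6 km = 6.751×10⁶ m.
Specific energy ε = v²/2 − μ/r = -1.648×10⁷ J/kg, so a = −μ/(2ε) = 1.209×10⁷ m.
The apsides satisfy r_p + r_a = 2a, so the apogee radius is 2a − r_p = 1.743×10⁷ m = 17430 km.
Apogee altitude = 17430 − 6371 = 11059 km.

apogee altitude ≈ 11100 km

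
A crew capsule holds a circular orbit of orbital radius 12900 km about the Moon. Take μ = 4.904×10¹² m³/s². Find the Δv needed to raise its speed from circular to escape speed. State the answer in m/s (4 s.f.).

Δv ≈ 255.4 m/s

r = 12900 km = 1.290×10⁷ m.
Circular speed v_c = √(μ/r) = 616.6 m/s.
Escape speed v_esc = √(2μ/r) = √2 × v_c = 872.0 m/s.
Δv = v_esc − v_c = 255.4 m/s.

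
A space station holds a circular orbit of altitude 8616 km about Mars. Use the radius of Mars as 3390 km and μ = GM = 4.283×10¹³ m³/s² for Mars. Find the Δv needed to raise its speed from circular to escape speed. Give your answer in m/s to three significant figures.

r = 3390 + 8616 = 12006 km = 1.2006×10⁷ m.
Circular speed v_c = √(μ/r) = 1889 m/s.
Escape speed v_esc = √(2μ/r) = √2 × v_c = 2671 m/s.
Δv = v_esc − v_c = 782.3 m/s.

Δv ≈ 782 m/s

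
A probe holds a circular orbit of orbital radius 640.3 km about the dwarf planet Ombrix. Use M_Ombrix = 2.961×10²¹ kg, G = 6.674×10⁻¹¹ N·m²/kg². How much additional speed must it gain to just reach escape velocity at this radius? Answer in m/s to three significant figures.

Δv ≈ 230 m/s

μ = GM = 6.674×10⁻¹¹ × 2.961×10²¹ = 1.976×10¹¹ m³/s².
r = 640.3 km = 6.403×10⁵ m.
Circular speed v_c = √(μ/r) = 555.5 m/s.
Escape speed v_esc = √(2μ/r) = √2 × v_c = 785.7 m/s.
Δv = v_esc − v_c = 230.1 m/s.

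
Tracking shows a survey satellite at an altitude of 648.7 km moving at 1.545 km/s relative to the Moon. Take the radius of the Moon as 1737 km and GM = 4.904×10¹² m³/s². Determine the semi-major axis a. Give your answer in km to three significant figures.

a ≈ 2840 km

r = 1737 + 648.7 = 2385.7 km = 2.386×10⁶ m.
Specific orbital energy ε = v²/2 − μ/r = (1545)²/2 − 4.904×10¹²/2.386×10⁶ = -8.621×10⁵ J/kg.
Since ε = −μ/(2a), a = −μ/(2ε) = 2.844×10⁶ m = 2844.3 km.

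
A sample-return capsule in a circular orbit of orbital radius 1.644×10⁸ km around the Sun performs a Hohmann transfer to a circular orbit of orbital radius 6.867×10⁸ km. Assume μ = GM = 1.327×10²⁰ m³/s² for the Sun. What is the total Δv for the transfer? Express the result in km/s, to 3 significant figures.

Δv_total ≈ 12.9 km/s

r₁ = 1.644×10⁸ km = 1.644×10¹¹ m.
r₂ = 6.867×10⁸ km = 6.867×10¹¹ m.
Transfer ellipse a_t = (r₁ + r₂)/2 = 4.256×10¹¹ m.
At r₁: circular v_c1 = √(μ/r₁) = 28410 m/s; transfer-perihelion v_p = √[μ(2/r₁ − 1/a_t)] = 36090 m/s.
Δv₁ = v_p − v_c1 = 7680 m/s.
At r₂: circular v_c2 = √(μ/r₂) = 13900 m/s; transfer-aphelion v_a = √[μ(2/r₂ − 1/a_t)] = 8640 m/s.
Δv₂ = v_c2 − v_a = 5261 m/s.
Total Δv = Δv₁ + Δv₂ = 12940 m/s = 12.94 km/s.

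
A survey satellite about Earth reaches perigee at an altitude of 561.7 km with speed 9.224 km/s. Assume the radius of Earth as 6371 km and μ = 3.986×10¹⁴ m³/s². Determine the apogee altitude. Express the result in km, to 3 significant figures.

apogee altitude ≈ 13400 km

r_p = 6371 + 561.7 = 6932.7 km = 6.933×10⁶ m.
Specific energy ε = v²/2 − μ/r = -1.495×10⁷ J/kg, so a = −μ/(2ε) = 1.333×10⁷ m.
The apsides satisfy r_p + r_a = 2a, so the apogee radius is 2a − r_p = 1.972×10⁷ m = 19721 km.
Apogee altitude = 19721 − 6371 = 13350 km.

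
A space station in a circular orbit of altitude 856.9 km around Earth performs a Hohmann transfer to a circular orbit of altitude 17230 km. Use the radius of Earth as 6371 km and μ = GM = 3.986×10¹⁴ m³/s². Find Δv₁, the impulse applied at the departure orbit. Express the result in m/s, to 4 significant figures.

r₁ = 6371 + 856.9 = 7227.9 km = 7.2279×10⁶ m.
r₂ = 6371 + 17230 = 23601 km = 2.3601×10⁷ m.
Transfer ellipse a_t = (r₁ + r₂)/2 = 1.541×10⁷ m.
At r₁: circular v_c1 = √(μ/r₁) = 7426 m/s; transfer-perigee v_p = √[μ(2/r₁ − 1/a_t)] = 9189 m/s.
Δv₁ = v_p − v_c1 = 1763 m/s.

Δv ≈ 1763 m/s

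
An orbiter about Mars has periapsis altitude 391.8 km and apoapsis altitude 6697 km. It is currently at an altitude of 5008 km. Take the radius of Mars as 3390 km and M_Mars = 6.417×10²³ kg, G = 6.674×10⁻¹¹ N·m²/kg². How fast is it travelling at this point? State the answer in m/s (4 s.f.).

v ≈ 2006 m/s

μ = GM = 6.674×10⁻¹¹ × 6.417×10²³ = 4.283×10¹³ m³/s².
r_p = 3390 + 391.8 = 3781.8 km = 3.7818×10⁶ m.
r_a = 3390 + 6697 = 10087 km = 1.0087×10⁷ m.
r = 3390 + 5008 = 8398.0 km = 8.398×10⁶ m.
Semi-major axis a = (r_p + r_a)/2 = 6934.4 km = 6.934×10⁶ m.
Vis-viva: v² = μ(2/r − 1/a) = 4.283×10¹³ × (2.382×10⁻⁷ − 1.442×10⁻⁷) = 4.023×10⁶ m²/s².
v = 2006 m/s.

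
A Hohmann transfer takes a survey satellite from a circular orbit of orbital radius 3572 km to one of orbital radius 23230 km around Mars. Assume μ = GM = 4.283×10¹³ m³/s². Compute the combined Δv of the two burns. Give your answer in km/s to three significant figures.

Δv_total ≈ 1.75 km/s

r₁ = 3572 km = 3.572×10⁶ m.
r₂ = 23230 km = 2.323×10⁷ m.
Transfer ellipse a_t = (r₁ + r₂)/2 = 1.340×10⁷ m.
At r₁: circular v_c1 = √(μ/r₁) = 3463 m/s; transfer-periapsis v_p = √[μ(2/r₁ − 1/a_t)] = 4559 m/s.
Δv₁ = v_p − v_c1 = 1096 m/s.
At r₂: circular v_c2 = √(μ/r₂) = 1358 m/s; transfer-apoapsis v_a = √[μ(2/r₂ − 1/a_t)] = 701.0 m/s.
Δv₂ = v_c2 − v_a = 656.8 m/s.
Total Δv = Δv₁ + Δv₂ = 1753 m/s = 1.753 km/s.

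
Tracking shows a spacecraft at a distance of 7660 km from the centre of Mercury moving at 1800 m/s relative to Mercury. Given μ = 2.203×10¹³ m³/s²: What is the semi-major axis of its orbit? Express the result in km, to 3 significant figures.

r = 7.660×10⁶ m.
Specific orbital energy ε = v²/2 − μ/r = (1800)²/2 − 2.203×10¹³/7.660×10⁶ = -1.256×10⁶ J/kg.
Since ε = −μ/(2a), a = −μ/(2ε) = 8.770×10⁶ m = 8770.1 km.

a ≈ 8770 km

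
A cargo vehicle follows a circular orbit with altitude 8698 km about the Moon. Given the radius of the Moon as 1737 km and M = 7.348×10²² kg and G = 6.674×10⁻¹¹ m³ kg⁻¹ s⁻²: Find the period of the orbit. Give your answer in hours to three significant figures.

T ≈ 26.6 hours

μ = GM = 6.674×10⁻¹¹ × 7.348×10²² = 4.904×10¹² m³/s².
r = 1737 + 8698 = 10435 km = 1.0435×10⁷ m.
Kepler's third law: T = 2π√(r³/μ) = 2π√((1.044×10⁷)³ / 4.904×10¹²).
r³/μ = 2.317×10⁸ s², so T = 2π × 1.522×10⁴ = 9.564×10⁴ s.
Converting: 9.564×10⁴ s ÷ 3600 = 26.57 hours.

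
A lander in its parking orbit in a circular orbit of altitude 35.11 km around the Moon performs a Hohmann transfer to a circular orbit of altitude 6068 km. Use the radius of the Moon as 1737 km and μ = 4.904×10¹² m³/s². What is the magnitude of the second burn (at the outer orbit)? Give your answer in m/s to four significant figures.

r₁ = 1737 + 35.11 = 1772.1 km = 1.7721×10⁶ m.
r₂ = 1737 + 6068 = 7805.0 km = 7.8050×10⁶ m.
Transfer ellipse a_t = (r₁ + r₂)/2 = 4.789×10⁶ m.
At r₁: circular v_c1 = √(μ/r₁) = 1664 m/s; transfer-perilune v_p = √[μ(2/r₁ − 1/a_t)] = 2124 m/s.
At r₂: circular v_c2 = √(μ/r₂) = 792.7 m/s; transfer-apolune v_a = √[μ(2/r₂ − 1/a_t)] = 482.2 m/s.
Δv₂ = v_c2 − v_a = 310.5 m/s.

Δv ≈ 310.5 m/s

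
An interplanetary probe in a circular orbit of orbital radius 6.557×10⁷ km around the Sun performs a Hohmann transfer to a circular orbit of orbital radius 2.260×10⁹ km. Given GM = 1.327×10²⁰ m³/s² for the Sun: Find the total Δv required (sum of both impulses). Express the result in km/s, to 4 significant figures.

r₁ = 6.557×10⁷ km = 6.557×10¹⁰ m.
r₂ = 2.260×10⁹ km = 2.260×10¹² m.
Transfer ellipse a_t = (r₁ + r₂)/2 = 1.163×10¹² m.
At r₁: circular v_c1 = √(μ/r₁) = 44990 m/s; transfer-perihelion v_p = √[μ(2/r₁ − 1/a_t)] = 62720 m/s.
Δv₁ = v_p − v_c1 = 17730 m/s.
At r₂: circular v_c2 = √(μ/r₂) = 7663 m/s; transfer-aphelion v_a = √[μ(2/r₂ − 1/a_t)] = 1820 m/s.
Δv₂ = v_c2 − v_a = 5843 m/s.
Total Δv = Δv₁ + Δv₂ = 23570 m/s = 23.57 km/s.

Δv_total ≈ 23.57 km/s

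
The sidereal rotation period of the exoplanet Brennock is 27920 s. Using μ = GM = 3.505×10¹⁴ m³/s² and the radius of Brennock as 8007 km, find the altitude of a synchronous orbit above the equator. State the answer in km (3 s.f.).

A synchronous orbit has period T, so by Kepler's third law a = (μT²/4π²)^(1/3).
μT²/4π² = 3.505×10¹⁴ × (2.792×10⁴)² / 39.48 = 6.921×10²¹ m³.
a = 1.906×10⁷ m = 19057 km.
Altitude h = a − R = 19057 − 8007 = 11050 km.

h_sync ≈ 11000 km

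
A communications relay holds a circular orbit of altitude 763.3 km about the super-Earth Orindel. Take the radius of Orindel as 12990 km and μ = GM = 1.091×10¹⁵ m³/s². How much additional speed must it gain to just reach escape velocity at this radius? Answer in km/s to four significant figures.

Δv ≈ 3.689 km/s

r = 12990 + 763.3 = 13753 km = 1.3753×10⁷ m.
Circular speed v_c = √(μ/r) = 8907 m/s.
Escape speed v_esc = √(2μ/r) = √2 × v_c = 12600 m/s.
Δv = v_esc − v_c = 3689 m/s = 3.689 km/s.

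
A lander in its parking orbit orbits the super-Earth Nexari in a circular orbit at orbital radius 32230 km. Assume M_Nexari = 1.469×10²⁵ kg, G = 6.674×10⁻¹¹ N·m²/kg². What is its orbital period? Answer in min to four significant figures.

T ≈ 611.9 min

μ = GM = 6.674×10⁻¹¹ × 1.469×10²⁵ = 9.804×10¹⁴ m³/s².
r = 32230 km = 3.223×10⁷ m.
Kepler's third law: T = 2π√(r³/μ) = 2π√((3.223×10⁷)³ / 9.804×10¹⁴).
r³/μ = 3.415×10⁷ s², so T = 2π × 5.844×10³ = 3.672×10⁴ s.
Converting: 3.672×10⁴ s ÷ 60.00 = 611.9 min.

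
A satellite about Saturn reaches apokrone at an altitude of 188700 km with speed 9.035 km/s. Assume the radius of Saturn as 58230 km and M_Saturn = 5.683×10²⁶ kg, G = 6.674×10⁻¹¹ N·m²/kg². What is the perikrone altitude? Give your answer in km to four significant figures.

perikrone altitude ≈ 31130 km

μ = GM = 6.674×10⁻¹¹ × 5.683×10²⁶ = 3.793×10¹⁶ m³/s².
r_a = 58230 + 188700 = 2.4693×10⁵ km = 2.469×10⁸ m.
Specific energy ε = v²/2 − μ/r = -1.128×10⁸ J/kg, so a = −μ/(2ε) = 1.681×10⁸ m.
The apsides satisfy r_p + r_a = 2a, so the perikrone radius is 2a − r_a = 8.936×10⁷ m = 89362 km.
Perikrone altitude = 89362 − 58230 = 31132 km.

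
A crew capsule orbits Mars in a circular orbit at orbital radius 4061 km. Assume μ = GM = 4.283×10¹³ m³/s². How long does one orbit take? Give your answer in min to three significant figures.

T ≈ 131 min

r = 4061 km = 4.061×10⁶ m.
Kepler's third law: T = 2π√(r³/μ) = 2π√((4.061×10⁶)³ / 4.283×10¹³).
r³/μ = 1.564×10⁶ s², so T = 2π × 1.250×10³ = 7.857×10³ s.
Converting: 7.857×10³ s ÷ 60.00 = 130.9 min.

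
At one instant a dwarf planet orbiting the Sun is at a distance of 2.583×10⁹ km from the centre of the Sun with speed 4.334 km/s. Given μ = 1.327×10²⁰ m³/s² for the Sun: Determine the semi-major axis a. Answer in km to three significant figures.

a ≈ 1.58×10⁹ km

r = 2.583×10¹² m.
Vis-viva rearranged: 1/a = 2/r − v²/μ = 7.743×10⁻¹³ − 1.415×10⁻¹³ = 6.327×10⁻¹³ m⁻¹.
a = 1.580×10¹² m = 1.5804×10⁹ km.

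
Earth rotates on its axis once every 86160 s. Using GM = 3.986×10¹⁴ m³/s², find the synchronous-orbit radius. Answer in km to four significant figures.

r_sync ≈ 42160 km

A synchronous orbit has period T, so by Kepler's third law a = (μT²/4π²)^(1/3).
μT²/4π² = 3.986×10¹⁴ × (8.616×10⁴)² / 39.48 = 7.495×10²² m³.
a = 4.216×10⁷ m = 42163 km.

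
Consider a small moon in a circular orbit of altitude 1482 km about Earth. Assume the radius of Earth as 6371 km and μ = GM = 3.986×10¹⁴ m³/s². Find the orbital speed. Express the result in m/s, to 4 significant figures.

v ≈ 7124 m/s

r = 6371 + 1482 = 7853.0 km = 7.8530×10⁶ m.
For a circular orbit v = √(μ/r) = √(3.986×10¹⁴ / 7.853×10⁶) = √(5.076×10⁷) = 7124 m/s.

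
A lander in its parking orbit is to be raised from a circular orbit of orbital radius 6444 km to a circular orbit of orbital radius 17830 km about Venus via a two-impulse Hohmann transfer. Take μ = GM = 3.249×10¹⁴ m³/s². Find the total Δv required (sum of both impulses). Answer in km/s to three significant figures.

r₁ = 6444 km = 6.444×10⁶ m.
r₂ = 17830 km = 1.783×10⁷ m.
Transfer ellipse a_t = (r₁ + r₂)/2 = 1.214×10⁷ m.
At r₁: circular v_c1 = √(μ/r₁) = 7101 m/s; transfer-periapsis v_p = √[μ(2/r₁ − 1/a_t)] = 8606 m/s.
Δv₁ = v_p − v_c1 = 1506 m/s.
At r₂: circular v_c2 = √(μ/r₂) = 4269 m/s; transfer-apoapsis v_a = √[μ(2/r₂ − 1/a_t)] = 3110 m/s.
Δv₂ = v_c2 − v_a = 1158 m/s.
Total Δv = Δv₁ + Δv₂ = 2664 m/s = 2.664 km/s.

Δv_total ≈ 2.66 km/s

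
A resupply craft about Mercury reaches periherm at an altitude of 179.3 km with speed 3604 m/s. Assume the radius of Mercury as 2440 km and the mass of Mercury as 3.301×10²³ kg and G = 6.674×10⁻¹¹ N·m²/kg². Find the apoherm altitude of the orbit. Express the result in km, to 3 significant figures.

apoherm altitude ≈ 6440 km

μ = GM = 6.674×10⁻¹¹ × 3.301×10²³ = 2.203×10¹³ m³/s².
r_p = 2440 + 179.3 = 2619.3 km = 2.619×10⁶ m.
Specific energy ε = v²/2 − μ/r = -1.917×10⁶ J/kg, so a = −μ/(2ε) = 5.747×10⁶ m.
The apsides satisfy r_p + r_a = 2a, so the apoherm radius is 2a − r_p = 8.876×10⁶ m = 8875.7 km.
Apoherm altitude = 8875.7 − 2440 = 6435.7 km.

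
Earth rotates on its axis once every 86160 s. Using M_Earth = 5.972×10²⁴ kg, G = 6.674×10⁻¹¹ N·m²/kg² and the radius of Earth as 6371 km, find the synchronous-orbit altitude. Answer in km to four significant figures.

h_sync ≈ 35790 km

μ = GM = 6.674×10⁻¹¹ × 5.972×10²⁴ = 3.986×10¹⁴ m³/s².
A synchronous orbit has period T, so by Kepler's third law a = (μT²/4π²)^(1/3).
μT²/4π² = 3.986×10¹⁴ × (8.616×10⁴)² / 39.48 = 7.495×10²² m³.
a = 4.216×10⁷ m = 42162 km.
Altitude h = a − R = 42162 − 6371 = 35791 km.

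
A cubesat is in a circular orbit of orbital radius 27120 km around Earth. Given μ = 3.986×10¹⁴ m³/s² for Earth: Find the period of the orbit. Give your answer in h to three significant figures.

r = 27120 km = 2.712×10⁷ m.
Kepler's third law: T = 2π√(r³/μ) = 2π√((2.712×10⁷)³ / 3.986×10¹⁴).
r³/μ = 5.004×10⁷ s², so T = 2π × 7.074×10³ = 4.445×10⁴ s.
Converting: 4.445×10⁴ s ÷ 3600 = 12.35 h.

T ≈ 12.3 h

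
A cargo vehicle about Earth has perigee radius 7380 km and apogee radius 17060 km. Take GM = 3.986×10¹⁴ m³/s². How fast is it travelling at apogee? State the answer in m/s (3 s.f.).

Semi-major axis a = (r_p + r_a)/2 = 12220 km = 1.222×10⁷ m.
Vis-viva: v² = μ(2/r − 1/a) = 3.986×10¹⁴ × (1.172×10⁻⁷ − 8.183×10⁻⁸) = 1.411×10⁷ m²/s².
v = 3756 m/s.

v ≈ 3760 m/s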